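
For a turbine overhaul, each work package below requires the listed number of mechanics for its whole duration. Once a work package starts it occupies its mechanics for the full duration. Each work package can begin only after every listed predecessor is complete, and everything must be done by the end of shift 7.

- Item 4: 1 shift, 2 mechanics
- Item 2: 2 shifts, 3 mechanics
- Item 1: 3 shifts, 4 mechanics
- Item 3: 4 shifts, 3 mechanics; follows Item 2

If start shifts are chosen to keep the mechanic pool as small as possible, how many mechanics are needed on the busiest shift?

Early-start (Item 4@1, Item 2@1, Item 1@1, Item 3@3) gives peak 9: s1:9  s2:7  s3:7  s4:3  s5:3  s6:3  s7:0.
Shift Item 1→2.
Schedule Item 4@1, Item 2@1, Item 1@2, Item 3@3: s1:5  s2:7  s3:7  s4:7  s5:3  s6:3  s7:0 — peak 7.

7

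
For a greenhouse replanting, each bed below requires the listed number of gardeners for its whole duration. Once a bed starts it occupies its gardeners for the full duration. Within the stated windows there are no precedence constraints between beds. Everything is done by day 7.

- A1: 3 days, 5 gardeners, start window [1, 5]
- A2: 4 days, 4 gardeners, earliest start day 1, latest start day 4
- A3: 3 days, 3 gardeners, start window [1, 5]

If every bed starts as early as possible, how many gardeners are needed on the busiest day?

12

Early-start schedule: A1@1, A2@1, A3@1.
Load per day: day 1: 12, day 2: 12, day 3: 12, day 4: 4, day 5: 0, day 6: 0, day 7: 0.
Peak is 12.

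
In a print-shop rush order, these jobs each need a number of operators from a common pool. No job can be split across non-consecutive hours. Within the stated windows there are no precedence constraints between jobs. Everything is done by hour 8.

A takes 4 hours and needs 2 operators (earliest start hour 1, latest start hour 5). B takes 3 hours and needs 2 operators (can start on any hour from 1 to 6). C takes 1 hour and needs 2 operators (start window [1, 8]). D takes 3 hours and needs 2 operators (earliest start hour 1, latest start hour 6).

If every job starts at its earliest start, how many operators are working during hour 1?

At early start, hour 1 has: A, B, C, D.
Demand: 2 + 2 + 2 + 2 = 8.

8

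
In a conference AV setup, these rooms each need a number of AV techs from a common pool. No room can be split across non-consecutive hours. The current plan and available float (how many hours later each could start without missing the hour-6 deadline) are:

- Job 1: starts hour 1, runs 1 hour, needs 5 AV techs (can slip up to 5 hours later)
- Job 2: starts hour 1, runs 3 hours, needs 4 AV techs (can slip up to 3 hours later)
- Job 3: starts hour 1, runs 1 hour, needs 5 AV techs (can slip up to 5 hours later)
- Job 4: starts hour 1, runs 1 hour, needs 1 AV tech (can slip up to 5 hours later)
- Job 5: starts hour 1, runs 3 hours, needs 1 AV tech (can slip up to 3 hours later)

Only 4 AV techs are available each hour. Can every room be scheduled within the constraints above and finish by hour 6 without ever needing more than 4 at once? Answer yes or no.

Total AV tech-hours = 26; over 6 hours the average is 26/6 > 4, so some hour must exceed 4.

no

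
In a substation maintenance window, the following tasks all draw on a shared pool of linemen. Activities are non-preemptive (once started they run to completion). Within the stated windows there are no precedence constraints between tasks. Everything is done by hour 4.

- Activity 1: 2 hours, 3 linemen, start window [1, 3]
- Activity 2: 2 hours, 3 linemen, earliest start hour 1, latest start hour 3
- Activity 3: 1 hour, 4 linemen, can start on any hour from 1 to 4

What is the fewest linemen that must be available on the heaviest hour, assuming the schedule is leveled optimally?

Early-start (Activity 1@1, Activity 2@1, Activity 3@1) gives peak 10: h1:10  h2:6  h3:0  h4:0.
Shift Activity 3→3.
Schedule Activity 1@1, Activity 2@1, Activity 3@3: h1:6  h2:6  h3:4  h4:0 — peak 6.

6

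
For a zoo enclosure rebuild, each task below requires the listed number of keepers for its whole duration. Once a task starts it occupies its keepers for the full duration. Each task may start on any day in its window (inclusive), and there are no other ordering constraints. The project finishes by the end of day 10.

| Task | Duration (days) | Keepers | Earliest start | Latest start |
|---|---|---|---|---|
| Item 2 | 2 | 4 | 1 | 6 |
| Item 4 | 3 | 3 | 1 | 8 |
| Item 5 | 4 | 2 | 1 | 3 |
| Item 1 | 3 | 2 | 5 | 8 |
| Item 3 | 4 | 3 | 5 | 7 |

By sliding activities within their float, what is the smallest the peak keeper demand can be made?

5

Early-start (Item 2@1, Item 4@1, Item 5@1, Item 1@5, Item 3@5) gives peak 9: d1:9  d2:9  d3:5  d4:2  d5:5  d6:5  d7:5  d8:3  d9:0  d10:0.
Shift Item 4→3, Item 5→3, Item 1→6, Item 3→7.
Schedule Item 2@1, Item 4@3, Item 5@3, Item 1@6, Item 3@7: d1:4  d2:4  d3:5  d4:5  d5:5  d6:4  d7:5  d8:5  d9:3  d10:3 — peak 5.
Total keeper-days = 43 over 10 days ⇒ peak ≥ ⌈43/10⌉ = 5, so 5 is optimal.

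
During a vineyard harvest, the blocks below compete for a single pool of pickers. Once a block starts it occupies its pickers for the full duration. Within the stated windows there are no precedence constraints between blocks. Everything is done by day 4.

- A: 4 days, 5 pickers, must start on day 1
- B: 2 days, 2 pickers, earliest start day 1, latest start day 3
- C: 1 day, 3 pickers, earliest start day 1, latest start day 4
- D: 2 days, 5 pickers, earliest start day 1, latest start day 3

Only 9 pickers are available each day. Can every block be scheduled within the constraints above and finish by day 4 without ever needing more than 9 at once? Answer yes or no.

no

Total picker-days = 37; over 4 days the average is 37/4 > 9, so some day must exceed 9.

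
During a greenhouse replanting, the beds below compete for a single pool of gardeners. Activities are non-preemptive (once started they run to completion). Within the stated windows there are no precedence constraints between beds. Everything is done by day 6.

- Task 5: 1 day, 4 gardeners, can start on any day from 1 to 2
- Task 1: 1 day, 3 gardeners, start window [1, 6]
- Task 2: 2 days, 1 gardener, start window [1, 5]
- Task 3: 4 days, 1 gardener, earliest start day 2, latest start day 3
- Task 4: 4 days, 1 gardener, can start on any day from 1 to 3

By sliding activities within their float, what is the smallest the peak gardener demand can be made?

Early-start (Task 5@1, Task 1@1, Task 2@1, Task 3@2, Task 4@1) gives peak 9: d1:9  d2:3  d3:2  d4:2  d5:1  d6:0.
Shift Task 1→2, Task 2→2, Task 3→3, Task 4→3.
Schedule Task 5@1, Task 1@2, Task 2@2, Task 3@3, Task 4@3: d1:4  d2:4  d3:3  d4:2  d5:2  d6:2 — peak 4.

4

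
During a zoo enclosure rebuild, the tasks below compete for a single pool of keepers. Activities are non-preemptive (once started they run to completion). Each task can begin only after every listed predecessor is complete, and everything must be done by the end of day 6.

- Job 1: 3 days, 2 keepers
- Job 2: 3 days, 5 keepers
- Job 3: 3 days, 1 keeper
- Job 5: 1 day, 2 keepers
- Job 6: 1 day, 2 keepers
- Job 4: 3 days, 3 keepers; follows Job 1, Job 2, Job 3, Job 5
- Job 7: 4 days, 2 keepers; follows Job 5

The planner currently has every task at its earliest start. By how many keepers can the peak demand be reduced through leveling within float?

Early-start peak: d1:12  d2:10  d3:10  d4:5  d5:5  d6:3 ⇒ 12.
Leveled (Job 1@1, Job 2@1, Job 3@1, Job 5@1, Job 6@2, Job 4@4, Job 7@3): d1:10  d2:10  d3:10  d4:5  d5:5  d6:5 ⇒ 10.
Reduction 12 − 10 = 2.

2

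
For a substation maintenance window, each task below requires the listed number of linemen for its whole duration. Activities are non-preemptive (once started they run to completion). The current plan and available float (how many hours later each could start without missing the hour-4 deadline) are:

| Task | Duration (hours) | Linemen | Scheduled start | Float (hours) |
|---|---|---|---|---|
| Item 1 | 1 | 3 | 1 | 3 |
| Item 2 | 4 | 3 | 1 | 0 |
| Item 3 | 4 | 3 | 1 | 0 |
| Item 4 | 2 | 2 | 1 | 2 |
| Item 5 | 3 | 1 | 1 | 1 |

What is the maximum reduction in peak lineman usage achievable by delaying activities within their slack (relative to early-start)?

3

Early-start peak: h1:12  h2:9  h3:7  h4:6 ⇒ 12.
Leveled (Item 1@1, Item 2@1, Item 3@1, Item 4@2, Item 5@2): h1:9  h2:9  h3:9  h4:7 ⇒ 9.
Reduction 12 − 9 = 3.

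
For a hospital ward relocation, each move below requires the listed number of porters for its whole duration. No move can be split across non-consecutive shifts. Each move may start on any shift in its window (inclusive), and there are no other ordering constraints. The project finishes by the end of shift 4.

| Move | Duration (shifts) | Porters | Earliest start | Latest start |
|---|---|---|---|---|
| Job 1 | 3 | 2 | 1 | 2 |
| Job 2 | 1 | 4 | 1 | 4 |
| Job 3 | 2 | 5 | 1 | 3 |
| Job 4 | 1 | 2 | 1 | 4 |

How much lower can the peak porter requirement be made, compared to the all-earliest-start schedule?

Early-start peak: s1:13  s2:7  s3:2  s4:0 ⇒ 13.
Leveled (Job 1@1, Job 2@1, Job 3@2, Job 4@4): s1:6  s2:7  s3:7  s4:2 ⇒ 7.
Reduction 13 − 7 = 6.

6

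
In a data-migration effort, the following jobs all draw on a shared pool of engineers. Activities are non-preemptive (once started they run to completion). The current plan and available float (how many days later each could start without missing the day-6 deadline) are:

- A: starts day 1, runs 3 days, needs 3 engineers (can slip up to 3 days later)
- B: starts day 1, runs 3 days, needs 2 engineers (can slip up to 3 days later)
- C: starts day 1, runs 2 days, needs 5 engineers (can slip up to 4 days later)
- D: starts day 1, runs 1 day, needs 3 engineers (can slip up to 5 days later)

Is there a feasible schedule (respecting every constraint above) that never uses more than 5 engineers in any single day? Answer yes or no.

yes

Schedule A@1, B@1, C@4, D@6: d1:5  d2:5  d3:5  d4:5  d5:5  d6:3 — peak 5 ≤ 5.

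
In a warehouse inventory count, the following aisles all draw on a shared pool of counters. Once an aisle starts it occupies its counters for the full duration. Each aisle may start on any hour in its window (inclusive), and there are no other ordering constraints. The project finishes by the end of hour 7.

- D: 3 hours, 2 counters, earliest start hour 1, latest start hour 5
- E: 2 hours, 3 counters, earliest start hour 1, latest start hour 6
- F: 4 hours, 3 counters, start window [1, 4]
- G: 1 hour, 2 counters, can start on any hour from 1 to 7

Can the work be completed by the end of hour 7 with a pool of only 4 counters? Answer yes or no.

no

The minimum achievable peak is 5; 4 < 5, so no feasible schedule stays within the cap.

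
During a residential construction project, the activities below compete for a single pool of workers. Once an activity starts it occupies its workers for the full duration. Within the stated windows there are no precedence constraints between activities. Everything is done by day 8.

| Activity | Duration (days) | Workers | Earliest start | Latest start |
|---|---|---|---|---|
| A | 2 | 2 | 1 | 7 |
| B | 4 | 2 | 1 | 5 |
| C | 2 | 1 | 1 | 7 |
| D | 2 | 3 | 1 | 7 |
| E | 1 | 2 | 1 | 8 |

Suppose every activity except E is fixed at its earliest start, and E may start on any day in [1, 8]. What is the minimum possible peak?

8

E@1: d1:10  d2:8  d3:2  d4:2  d5:0  d6:0  d7:0  d8:0 → peak 10
E@2: d1:8  d2:10  d3:2  d4:2  d5:0  d6:0  d7:0  d8:0 → peak 10
E@3: d1:8  d2:8  d3:4  d4:2  d5:0  d6:0  d7:0  d8:0 → peak 8
E@4: d1:8  d2:8  d3:2  d4:4  d5:0  d6:0  d7:0  d8:0 → peak 8
E@5: d1:8  d2:8  d3:2  d4:2  d5:2  d6:0  d7:0  d8:0 → peak 8
E@6: d1:8  d2:8  d3:2  d4:2  d5:0  d6:2  d7:0  d8:0 → peak 8
E@7: d1:8  d2:8  d3:2  d4:2  d5:0  d6:0  d7:2  d8:0 → peak 8
E@8: d1:8  d2:8  d3:2  d4:2  d5:0  d6:0  d7:0  d8:2 → peak 8
Best is E@3, peak 8.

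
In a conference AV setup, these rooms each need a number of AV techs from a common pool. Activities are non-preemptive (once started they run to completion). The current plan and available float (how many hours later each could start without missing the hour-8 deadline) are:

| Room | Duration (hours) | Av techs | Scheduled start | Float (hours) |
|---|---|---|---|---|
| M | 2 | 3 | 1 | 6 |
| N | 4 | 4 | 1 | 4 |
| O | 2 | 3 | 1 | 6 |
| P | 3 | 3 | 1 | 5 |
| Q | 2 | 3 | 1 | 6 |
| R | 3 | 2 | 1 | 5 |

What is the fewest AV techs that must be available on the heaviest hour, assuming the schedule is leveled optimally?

7

Early-start (M@1, N@1, O@1, P@1, Q@1, R@1) gives peak 18: h1:18  h2:18  h3:9  h4:4  h5:0  h6:0  h7:0  h8:0.
Shift O→5, P→3, Q→7, R→6.
Schedule M@1, N@1, O@5, P@3, Q@7, R@6: h1:7  h2:7  h3:7  h4:7  h5:6  h6:5  h7:5  h8:5 — peak 7.
Total AV tech-hours = 49 over 8 hours ⇒ peak ≥ ⌈49/8⌉ = 7, so 7 is optimal.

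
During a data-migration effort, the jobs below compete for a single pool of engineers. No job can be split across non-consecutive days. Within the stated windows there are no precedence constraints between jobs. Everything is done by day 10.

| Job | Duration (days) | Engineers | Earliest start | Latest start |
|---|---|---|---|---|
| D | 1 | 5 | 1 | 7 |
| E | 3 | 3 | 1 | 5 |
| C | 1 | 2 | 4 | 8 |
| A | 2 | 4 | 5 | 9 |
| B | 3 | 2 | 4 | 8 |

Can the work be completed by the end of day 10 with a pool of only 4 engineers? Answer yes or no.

The minimum achievable peak is 5; 4 < 5, so no feasible schedule stays within the cap.

no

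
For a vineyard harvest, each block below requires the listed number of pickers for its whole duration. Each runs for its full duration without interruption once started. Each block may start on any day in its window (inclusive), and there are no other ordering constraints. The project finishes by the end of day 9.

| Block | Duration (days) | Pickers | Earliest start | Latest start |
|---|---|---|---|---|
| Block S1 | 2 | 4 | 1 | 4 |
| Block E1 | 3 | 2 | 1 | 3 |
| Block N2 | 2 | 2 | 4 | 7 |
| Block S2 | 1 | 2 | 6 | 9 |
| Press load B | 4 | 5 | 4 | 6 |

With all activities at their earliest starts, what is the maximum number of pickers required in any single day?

7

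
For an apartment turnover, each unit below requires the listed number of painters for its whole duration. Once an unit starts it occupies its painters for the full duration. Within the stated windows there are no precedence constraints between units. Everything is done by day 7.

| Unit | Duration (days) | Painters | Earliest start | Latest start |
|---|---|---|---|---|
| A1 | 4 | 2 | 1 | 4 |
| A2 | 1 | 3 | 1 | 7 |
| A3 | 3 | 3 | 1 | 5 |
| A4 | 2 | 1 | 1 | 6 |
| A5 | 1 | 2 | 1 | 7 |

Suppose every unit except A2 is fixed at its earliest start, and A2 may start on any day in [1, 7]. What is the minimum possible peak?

8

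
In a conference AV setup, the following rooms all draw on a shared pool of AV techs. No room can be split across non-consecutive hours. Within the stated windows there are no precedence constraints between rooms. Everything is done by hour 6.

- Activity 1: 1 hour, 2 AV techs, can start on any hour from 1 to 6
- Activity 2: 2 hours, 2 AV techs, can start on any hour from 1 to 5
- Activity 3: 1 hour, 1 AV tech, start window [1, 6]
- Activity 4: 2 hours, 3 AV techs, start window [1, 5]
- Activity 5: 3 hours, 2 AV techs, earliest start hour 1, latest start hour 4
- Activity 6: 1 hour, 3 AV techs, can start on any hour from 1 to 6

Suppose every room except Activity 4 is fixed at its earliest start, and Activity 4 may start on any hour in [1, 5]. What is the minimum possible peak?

Activity 4@1: h1:13  h2:7  h3:2  h4:0  h5:0  h6:0 → peak 13
Activity 4@2: h1:10  h2:7  h3:5  h4:0  h5:0  h6:0 → peak 10
Activity 4@3: h1:10  h2:4  h3:5  h4:3  h5:0  h6:0 → peak 10
Activity 4@4: h1:10  h2:4  h3:2  h4:3  h5:3  h6:0 → peak 10
Activity 4@5: h1:10  h2:4  h3:2  h4:0  h5:3  h6:3 → peak 10
Best is Activity 4@2, peak 10.

10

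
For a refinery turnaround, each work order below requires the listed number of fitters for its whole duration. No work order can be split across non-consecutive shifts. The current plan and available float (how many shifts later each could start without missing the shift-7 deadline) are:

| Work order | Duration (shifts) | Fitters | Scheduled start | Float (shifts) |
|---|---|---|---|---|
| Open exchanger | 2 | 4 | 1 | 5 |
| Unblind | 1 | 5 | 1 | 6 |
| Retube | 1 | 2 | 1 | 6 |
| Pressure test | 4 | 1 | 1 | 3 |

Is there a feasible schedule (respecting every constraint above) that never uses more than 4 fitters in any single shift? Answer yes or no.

no

The minimum achievable peak is 5; 4 < 5, so no feasible schedule stays within the cap.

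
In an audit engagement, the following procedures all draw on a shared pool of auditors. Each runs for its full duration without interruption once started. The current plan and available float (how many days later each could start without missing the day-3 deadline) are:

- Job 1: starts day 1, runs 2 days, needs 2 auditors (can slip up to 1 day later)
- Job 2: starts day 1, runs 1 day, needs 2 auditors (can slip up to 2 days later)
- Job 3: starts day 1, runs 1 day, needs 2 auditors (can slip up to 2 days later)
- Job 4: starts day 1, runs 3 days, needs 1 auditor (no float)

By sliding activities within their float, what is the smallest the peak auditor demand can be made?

Early-start (Job 1@1, Job 2@1, Job 3@1, Job 4@1) gives peak 7: d1:7  d2:3  d3:1.
Shift Job 3→2.
Schedule Job 1@1, Job 2@1, Job 3@2, Job 4@1: d1:5  d2:5  d3:1 — peak 5.
No arrangement of the 18 feasible schedules does better.

5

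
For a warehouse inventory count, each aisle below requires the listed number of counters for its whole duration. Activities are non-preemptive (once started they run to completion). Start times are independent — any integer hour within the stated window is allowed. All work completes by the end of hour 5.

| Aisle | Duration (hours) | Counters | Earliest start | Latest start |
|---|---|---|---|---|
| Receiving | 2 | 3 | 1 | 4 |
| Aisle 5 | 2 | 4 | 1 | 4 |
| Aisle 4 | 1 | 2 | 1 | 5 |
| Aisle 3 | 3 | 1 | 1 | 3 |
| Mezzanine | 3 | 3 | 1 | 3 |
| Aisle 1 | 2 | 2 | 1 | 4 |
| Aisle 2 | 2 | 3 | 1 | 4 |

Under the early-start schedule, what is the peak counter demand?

Early-start schedule: Receiving@1, Aisle 5@1, Aisle 4@1, Aisle 3@1, Mezzanine@1, Aisle 1@1, Aisle 2@1.
Load per hour: hour 1: 18, hour 2: 16, hour 3: 4, hour 4: 0, hour 5: 0.
Peak is 18.

18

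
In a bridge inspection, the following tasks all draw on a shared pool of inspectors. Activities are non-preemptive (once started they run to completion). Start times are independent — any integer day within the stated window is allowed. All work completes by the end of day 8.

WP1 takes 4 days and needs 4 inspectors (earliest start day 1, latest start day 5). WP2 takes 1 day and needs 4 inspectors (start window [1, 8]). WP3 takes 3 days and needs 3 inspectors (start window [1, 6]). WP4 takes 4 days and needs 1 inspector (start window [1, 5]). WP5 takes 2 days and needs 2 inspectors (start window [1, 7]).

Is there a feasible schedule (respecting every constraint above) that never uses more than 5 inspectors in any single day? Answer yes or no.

Schedule WP1@1, WP2@5, WP3@6, WP4@1, WP5@6: d1:5  d2:5  d3:5  d4:5  d5:4  d6:5  d7:5  d8:3 — peak 5 ≤ 5.

yes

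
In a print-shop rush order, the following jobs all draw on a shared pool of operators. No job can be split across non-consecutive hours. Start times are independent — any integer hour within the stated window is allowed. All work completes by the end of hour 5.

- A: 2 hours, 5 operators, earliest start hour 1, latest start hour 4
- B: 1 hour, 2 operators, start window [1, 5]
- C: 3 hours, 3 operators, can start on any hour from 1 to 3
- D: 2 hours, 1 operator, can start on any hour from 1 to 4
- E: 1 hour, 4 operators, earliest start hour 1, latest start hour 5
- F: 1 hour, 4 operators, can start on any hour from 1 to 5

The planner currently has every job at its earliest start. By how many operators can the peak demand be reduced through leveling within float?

Early-start peak: h1:19  h2:9  h3:3  h4:0  h5:0 ⇒ 19.
Leveled (A@1, B@1, C@3, D@2, E@4, F@5): h1:7  h2:6  h3:4  h4:7  h5:7 ⇒ 7.
Reduction 19 − 7 = 12.

12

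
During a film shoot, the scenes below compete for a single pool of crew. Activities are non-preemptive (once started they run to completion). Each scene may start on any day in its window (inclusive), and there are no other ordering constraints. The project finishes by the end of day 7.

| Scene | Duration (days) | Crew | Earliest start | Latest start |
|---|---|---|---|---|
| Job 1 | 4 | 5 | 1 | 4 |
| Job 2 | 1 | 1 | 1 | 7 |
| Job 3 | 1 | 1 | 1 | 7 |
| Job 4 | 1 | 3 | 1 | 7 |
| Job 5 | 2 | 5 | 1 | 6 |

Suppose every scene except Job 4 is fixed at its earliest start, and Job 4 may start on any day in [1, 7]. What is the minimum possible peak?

12

Job 4@1: d1:15  d2:10  d3:5  d4:5  d5:0  d6:0  d7:0 → peak 15
Job 4@2: d1:12  d2:13  d3:5  d4:5  d5:0  d6:0  d7:0 → peak 13
Job 4@3: d1:12  d2:10  d3:8  d4:5  d5:0  d6:0  d7:0 → peak 12
Job 4@4: d1:12  d2:10  d3:5  d4:8  d5:0  d6:0  d7:0 → peak 12
Job 4@5: d1:12  d2:10  d3:5  d4:5  d5:3  d6:0  d7:0 → peak 12
Job 4@6: d1:12  d2:10  d3:5  d4:5  d5:0  d6:3  d7:0 → peak 12
Job 4@7: d1:12  d2:10  d3:5  d4:5  d5:0  d6:0  d7:3 → peak 12
Best is Job 4@3, peak 12.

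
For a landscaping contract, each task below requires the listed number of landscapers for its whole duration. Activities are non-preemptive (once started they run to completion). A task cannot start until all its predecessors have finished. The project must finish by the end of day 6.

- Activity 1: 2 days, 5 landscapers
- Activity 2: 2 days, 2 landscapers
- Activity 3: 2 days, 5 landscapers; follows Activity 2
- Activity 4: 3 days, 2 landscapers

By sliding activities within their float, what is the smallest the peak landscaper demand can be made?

Early-start (Activity 1@1, Activity 2@1, Activity 3@3, Activity 4@1) gives peak 9: d1:9  d2:9  d3:7  d4:5  d5:0  d6:0.
Shift Activity 4→3.
Schedule Activity 1@1, Activity 2@1, Activity 3@3, Activity 4@3: d1:7  d2:7  d3:7  d4:7  d5:2  d6:0 — peak 7.

7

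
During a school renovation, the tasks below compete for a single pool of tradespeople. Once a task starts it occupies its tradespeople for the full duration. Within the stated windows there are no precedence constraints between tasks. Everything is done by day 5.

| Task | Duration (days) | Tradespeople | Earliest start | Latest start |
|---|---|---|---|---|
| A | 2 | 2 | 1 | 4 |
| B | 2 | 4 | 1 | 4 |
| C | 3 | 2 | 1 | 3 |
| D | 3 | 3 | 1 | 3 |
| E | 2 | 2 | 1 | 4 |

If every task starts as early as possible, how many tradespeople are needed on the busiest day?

Early-start schedule: A@1, B@1, C@1, D@1, E@1.
Load per day: day 1: 13, day 2: 13, day 3: 5, day 4: 0, day 5: 0.
Peak is 13.

13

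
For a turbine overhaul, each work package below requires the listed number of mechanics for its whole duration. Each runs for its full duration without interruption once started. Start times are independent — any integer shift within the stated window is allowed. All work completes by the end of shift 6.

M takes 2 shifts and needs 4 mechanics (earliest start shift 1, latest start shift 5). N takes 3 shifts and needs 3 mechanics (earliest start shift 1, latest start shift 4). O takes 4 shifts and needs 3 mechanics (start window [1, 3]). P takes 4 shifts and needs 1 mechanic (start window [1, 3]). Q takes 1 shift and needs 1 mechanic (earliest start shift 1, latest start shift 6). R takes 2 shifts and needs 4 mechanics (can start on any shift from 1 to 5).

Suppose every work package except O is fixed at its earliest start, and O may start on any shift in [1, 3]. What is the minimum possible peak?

O@1: s1:16  s2:15  s3:7  s4:4  s5:0  s6:0 → peak 16
O@2: s1:13  s2:15  s3:7  s4:4  s5:3  s6:0 → peak 15
O@3: s1:13  s2:12  s3:7  s4:4  s5:3  s6:3 → peak 13
Best is O@3, peak 13.

13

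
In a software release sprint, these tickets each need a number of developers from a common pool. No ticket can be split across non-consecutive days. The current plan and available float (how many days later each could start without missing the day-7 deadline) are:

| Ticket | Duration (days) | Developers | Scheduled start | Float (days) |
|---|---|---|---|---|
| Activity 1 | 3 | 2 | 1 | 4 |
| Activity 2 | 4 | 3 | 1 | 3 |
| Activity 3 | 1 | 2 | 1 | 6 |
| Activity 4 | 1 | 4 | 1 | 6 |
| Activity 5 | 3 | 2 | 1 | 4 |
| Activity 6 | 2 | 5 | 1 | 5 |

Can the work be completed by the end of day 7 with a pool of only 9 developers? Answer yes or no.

yes

Schedule Activity 1@1, Activity 2@1, Activity 3@1, Activity 4@4, Activity 5@5, Activity 6@5: d1:7  d2:5  d3:5  d4:7  d5:7  d6:7  d7:2 — peak 7 ≤ 9.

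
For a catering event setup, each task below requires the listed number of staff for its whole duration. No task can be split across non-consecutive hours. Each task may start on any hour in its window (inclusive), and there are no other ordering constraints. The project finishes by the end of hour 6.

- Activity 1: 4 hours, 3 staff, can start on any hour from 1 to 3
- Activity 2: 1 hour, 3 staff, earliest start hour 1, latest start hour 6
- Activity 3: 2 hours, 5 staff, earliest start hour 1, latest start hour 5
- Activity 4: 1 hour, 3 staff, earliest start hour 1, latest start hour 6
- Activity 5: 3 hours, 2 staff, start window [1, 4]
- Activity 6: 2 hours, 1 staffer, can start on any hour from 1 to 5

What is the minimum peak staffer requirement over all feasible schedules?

7

Early-start (Activity 1@1, Activity 2@1, Activity 3@1, Activity 4@1, Activity 5@1, Activity 6@1) gives peak 17: h1:17  h2:11  h3:5  h4:3  h5:0  h6:0.
Shift Activity 3→5, Activity 4→2, Activity 5→3.
Schedule Activity 1@1, Activity 2@1, Activity 3@5, Activity 4@2, Activity 5@3, Activity 6@1: h1:7  h2:7  h3:5  h4:5  h5:7  h6:5 — peak 7.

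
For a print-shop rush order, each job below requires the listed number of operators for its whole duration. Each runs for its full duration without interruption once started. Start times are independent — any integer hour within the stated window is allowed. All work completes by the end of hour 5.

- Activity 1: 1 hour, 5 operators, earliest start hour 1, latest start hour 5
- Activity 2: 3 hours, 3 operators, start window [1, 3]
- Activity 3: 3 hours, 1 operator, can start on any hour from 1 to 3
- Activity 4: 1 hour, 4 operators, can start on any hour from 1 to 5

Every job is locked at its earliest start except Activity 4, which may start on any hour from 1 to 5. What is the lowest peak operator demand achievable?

Activity 4@1: h1:13  h2:4  h3:4  h4:0  h5:0 → peak 13
Activity 4@2: h1:9  h2:8  h3:4  h4:0  h5:0 → peak 9
Activity 4@3: h1:9  h2:4  h3:8  h4:0  h5:0 → peak 9
Activity 4@4: h1:9  h2:4  h3:4  h4:4  h5:0 → peak 9
Activity 4@5: h1:9  h2:4  h3:4  h4:0  h5:4 → peak 9
Best is Activity 4@2, peak 9.

9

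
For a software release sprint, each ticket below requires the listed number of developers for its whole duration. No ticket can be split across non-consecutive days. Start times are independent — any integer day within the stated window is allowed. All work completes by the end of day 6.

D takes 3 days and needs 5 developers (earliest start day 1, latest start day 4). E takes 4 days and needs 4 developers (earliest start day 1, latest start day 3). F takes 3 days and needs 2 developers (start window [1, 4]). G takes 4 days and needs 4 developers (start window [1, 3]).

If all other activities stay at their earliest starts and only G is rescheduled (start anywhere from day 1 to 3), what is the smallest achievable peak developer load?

15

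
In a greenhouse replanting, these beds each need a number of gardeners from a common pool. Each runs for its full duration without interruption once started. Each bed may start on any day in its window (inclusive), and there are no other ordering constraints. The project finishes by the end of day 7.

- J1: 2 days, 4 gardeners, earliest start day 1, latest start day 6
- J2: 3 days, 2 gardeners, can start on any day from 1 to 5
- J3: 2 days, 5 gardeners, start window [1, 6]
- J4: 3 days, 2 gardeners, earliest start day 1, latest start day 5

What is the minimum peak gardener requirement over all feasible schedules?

5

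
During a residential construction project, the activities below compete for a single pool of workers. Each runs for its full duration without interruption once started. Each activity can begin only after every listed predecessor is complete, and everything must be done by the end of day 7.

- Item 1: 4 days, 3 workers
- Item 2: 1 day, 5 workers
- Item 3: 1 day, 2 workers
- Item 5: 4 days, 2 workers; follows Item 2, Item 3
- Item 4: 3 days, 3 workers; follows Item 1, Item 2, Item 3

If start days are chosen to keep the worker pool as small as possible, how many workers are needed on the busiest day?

8

Early-start (Item 1@1, Item 2@1, Item 3@1, Item 5@2, Item 4@5) gives peak 10: d1:10  d2:5  d3:5  d4:5  d5:5  d6:3  d7:3.
Shift Item 3→2, Item 5→3.
Schedule Item 1@1, Item 2@1, Item 3@2, Item 5@3, Item 4@5: d1:8  d2:5  d3:5  d4:5  d5:5  d6:5  d7:3 — peak 8.
No arrangement of the 14 feasible schedules does better.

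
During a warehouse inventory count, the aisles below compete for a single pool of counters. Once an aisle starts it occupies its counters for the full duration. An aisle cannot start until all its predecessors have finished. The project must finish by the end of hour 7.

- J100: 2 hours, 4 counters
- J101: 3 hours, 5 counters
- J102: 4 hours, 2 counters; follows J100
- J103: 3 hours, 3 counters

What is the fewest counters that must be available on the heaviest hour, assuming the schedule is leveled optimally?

7

Early-start (J100@1, J101@1, J102@3, J103@1) gives peak 12: h1:12  h2:12  h3:10  h4:2  h5:2  h6:2  h7:0.
Shift J101→4.
Schedule J100@1, J101@4, J102@3, J103@1: h1:7  h2:7  h3:5  h4:7  h5:7  h6:7  h7:0 — peak 7.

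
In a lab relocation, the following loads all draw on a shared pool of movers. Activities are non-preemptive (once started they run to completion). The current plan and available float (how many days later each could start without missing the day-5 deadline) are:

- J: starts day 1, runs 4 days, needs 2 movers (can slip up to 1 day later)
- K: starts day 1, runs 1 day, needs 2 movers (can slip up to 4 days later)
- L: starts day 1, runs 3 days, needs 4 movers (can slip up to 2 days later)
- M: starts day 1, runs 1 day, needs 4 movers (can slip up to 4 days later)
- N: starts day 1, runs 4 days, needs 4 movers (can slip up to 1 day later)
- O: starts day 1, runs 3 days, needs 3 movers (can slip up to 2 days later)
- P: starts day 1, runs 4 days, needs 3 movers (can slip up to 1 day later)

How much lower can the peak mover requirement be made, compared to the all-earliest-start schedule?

6

Early-start peak: d1:22  d2:16  d3:16  d4:9  d5:0 ⇒ 22.
Leveled (J@1, K@1, L@1, M@1, N@1, O@2, P@2): d1:16  d2:16  d3:16  d4:12  d5:3 ⇒ 16.
Reduction 22 − 16 = 6.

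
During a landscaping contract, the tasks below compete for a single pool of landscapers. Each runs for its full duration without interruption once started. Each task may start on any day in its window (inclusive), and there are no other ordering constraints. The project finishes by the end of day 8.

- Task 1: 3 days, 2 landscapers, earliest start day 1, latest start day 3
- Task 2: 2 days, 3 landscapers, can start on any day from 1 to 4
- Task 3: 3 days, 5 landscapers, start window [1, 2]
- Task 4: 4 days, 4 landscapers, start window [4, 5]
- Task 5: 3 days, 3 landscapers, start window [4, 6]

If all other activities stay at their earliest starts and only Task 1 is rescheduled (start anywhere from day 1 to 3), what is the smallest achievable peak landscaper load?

9

Task 1@1: d1:10  d2:10  d3:7  d4:7  d5:7  d6:7  d7:4  d8:0 → peak 10
Task 1@2: d1:8  d2:10  d3:7  d4:9  d5:7  d6:7  d7:4  d8:0 → peak 10
Task 1@3: d1:8  d2:8  d3:7  d4:9  d5:9  d6:7  d7:4  d8:0 → peak 9
Best is Task 1@3, peak 9.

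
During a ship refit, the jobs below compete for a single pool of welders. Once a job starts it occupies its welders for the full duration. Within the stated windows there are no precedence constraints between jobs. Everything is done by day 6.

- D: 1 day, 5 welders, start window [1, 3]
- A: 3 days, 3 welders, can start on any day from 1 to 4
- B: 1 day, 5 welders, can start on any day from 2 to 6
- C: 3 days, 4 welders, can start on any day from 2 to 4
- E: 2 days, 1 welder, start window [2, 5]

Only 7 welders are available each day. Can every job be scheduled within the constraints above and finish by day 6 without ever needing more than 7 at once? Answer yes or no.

yes

Schedule D@1, A@2, B@5, C@2, E@5: d1:5  d2:7  d3:7  d4:7  d5:6  d6:1 — peak 7 ≤ 7.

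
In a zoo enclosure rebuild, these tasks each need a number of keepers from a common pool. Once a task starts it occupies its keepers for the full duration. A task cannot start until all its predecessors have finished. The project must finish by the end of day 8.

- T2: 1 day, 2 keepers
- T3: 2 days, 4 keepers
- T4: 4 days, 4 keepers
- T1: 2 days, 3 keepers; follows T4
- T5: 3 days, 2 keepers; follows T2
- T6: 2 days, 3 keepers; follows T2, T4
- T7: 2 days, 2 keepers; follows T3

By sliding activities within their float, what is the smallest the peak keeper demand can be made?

Early-start (T2@1, T3@1, T4@1, T1@5, T5@2, T6@5, T7@3) gives peak 10: d1:10  d2:10  d3:8  d4:8  d5:6  d6:6  d7:0  d8:0.
Shift T4→3, T1→7, T6→7, T7→5.
Schedule T2@1, T3@1, T4@3, T1@7, T5@2, T6@7, T7@5: d1:6  d2:6  d3:6  d4:6  d5:6  d6:6  d7:6  d8:6 — peak 6.
Total keeper-days = 48 over 8 days ⇒ peak ≥ ⌈48/8⌉ = 6, so 6 is optimal.

6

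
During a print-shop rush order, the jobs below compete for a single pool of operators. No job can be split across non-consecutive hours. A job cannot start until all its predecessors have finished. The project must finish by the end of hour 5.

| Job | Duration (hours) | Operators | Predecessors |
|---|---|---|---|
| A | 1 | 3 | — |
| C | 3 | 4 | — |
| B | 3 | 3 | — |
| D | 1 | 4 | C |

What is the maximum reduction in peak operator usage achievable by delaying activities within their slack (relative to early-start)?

3

Early-start peak: h1:10  h2:7  h3:7  h4:4  h5:0 ⇒ 10.
Leveled (A@1, C@1, B@2, D@4): h1:7  h2:7  h3:7  h4:7  h5:0 ⇒ 7.
Reduction 10 − 7 = 3.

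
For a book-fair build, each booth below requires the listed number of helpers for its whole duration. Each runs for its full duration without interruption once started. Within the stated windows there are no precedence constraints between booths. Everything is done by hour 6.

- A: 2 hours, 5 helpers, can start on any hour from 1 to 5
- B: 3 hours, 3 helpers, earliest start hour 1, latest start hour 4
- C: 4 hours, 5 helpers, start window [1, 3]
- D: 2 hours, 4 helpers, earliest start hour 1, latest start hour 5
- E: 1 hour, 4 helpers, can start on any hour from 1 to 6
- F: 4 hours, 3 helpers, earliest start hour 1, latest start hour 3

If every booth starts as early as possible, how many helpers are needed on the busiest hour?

Early-start schedule: A@1, B@1, C@1, D@1, E@1, F@1.
Load per hour: hour 1: 24, hour 2: 20, hour 3: 11, hour 4: 8, hour 5: 0, hour 6: 0.
Peak is 24.

24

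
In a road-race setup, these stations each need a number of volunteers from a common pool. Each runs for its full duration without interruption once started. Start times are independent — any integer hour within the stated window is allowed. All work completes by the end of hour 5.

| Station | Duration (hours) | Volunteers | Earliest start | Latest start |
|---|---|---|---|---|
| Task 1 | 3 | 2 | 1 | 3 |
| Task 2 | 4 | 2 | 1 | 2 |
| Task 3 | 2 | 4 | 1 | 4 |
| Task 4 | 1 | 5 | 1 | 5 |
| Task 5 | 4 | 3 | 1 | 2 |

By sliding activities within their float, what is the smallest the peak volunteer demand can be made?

9

Early-start (Task 1@1, Task 2@1, Task 3@1, Task 4@1, Task 5@1) gives peak 16: h1:16  h2:11  h3:7  h4:5  h5:0.
Shift Task 3→4, Task 5→2.
Schedule Task 1@1, Task 2@1, Task 3@4, Task 4@1, Task 5@2: h1:9  h2:7  h3:7  h4:9  h5:7 — peak 9.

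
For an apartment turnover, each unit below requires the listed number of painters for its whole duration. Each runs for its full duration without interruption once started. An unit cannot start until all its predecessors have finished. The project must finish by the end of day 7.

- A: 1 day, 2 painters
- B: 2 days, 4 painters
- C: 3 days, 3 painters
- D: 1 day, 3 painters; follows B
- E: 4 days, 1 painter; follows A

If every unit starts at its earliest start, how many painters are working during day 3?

7

At early start, day 3 has: C, D, E.
Demand: 3 + 3 + 1 = 7.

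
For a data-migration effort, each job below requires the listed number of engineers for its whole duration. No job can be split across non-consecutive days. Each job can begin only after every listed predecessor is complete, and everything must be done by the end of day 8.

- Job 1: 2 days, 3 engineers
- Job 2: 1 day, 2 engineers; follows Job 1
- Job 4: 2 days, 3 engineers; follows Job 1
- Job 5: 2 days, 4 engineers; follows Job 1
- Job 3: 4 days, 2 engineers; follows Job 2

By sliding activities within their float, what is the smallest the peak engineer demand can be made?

6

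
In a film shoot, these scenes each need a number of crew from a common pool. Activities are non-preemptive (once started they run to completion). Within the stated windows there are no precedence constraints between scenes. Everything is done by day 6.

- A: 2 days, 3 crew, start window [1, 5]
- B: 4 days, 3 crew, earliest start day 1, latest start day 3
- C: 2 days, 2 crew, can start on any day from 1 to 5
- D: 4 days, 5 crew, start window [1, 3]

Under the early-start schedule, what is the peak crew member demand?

Early-start schedule: A@1, B@1, C@1, D@1.
Load per day: day 1: 13, day 2: 13, day 3: 8, day 4: 8, day 5: 0, day 6: 0.
Peak is 13.

13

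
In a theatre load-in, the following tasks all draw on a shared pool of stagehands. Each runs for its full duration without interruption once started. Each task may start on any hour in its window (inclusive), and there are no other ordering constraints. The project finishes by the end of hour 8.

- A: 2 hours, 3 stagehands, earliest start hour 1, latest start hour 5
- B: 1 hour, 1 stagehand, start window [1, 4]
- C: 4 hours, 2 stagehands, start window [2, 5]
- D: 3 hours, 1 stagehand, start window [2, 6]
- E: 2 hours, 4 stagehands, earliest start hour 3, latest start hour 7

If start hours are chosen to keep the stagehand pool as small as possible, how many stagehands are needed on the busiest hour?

4

Early-start (A@1, B@1, C@2, D@2, E@3) gives peak 7: h1:4  h2:6  h3:7  h4:7  h5:2  h6:0  h7:0  h8:0.
Shift C→3, E→7.
Schedule A@1, B@1, C@3, D@2, E@7: h1:4  h2:4  h3:3  h4:3  h5:2  h6:2  h7:4  h8:4 — peak 4.
Total stagehand-hours = 26 over 8 hours ⇒ peak ≥ ⌈26/8⌉ = 4, so 4 is optimal.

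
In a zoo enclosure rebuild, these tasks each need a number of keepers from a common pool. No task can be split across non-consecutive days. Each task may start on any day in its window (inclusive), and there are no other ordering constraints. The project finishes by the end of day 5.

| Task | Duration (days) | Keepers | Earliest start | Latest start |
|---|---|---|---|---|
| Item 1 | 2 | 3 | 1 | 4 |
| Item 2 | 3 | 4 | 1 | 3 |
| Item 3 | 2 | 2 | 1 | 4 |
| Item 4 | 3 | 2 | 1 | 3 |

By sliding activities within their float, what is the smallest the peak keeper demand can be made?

6

Early-start (Item 1@1, Item 2@1, Item 3@1, Item 4@1) gives peak 11: d1:11  d2:11  d3:6  d4:0  d5:0.
Shift Item 2→3, Item 4→3.
Schedule Item 1@1, Item 2@3, Item 3@1, Item 4@3: d1:5  d2:5  d3:6  d4:6  d5:6 — peak 6.
Total keeper-days = 28 over 5 days ⇒ peak ≥ ⌈28/5⌉ = 6, so 6 is optimal.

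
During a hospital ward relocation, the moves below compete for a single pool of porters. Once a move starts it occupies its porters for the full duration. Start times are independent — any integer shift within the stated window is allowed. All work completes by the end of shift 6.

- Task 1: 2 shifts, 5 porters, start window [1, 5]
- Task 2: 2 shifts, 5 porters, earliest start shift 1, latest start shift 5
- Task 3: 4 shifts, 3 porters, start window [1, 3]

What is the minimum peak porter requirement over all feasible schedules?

Early-start (Task 1@1, Task 2@1, Task 3@1) gives peak 13: s1:13  s2:13  s3:3  s4:3  s5:0  s6:0.
Shift Task 2→3.
Schedule Task 1@1, Task 2@3, Task 3@1: s1:8  s2:8  s3:8  s4:8  s5:0  s6:0 — peak 8.

8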